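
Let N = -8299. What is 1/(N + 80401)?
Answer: 1/72102 ≈ 1.3869e-5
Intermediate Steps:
1/(N + 80401) = 1/(-8299 + 80401) = 1/72102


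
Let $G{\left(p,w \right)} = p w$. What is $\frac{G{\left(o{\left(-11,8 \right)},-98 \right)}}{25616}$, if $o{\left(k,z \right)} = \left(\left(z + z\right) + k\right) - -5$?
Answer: $- \frac{245}{6404} \approx -0.038257$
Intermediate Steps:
$o{\left(k,z \right)} = 5 + k + 2 z$ ($o{\left(k,z \right)} = \left(2 z + k\right) + 5 = \left(k + 2 z\right) + 5 = 5 + k + 2 z$)
$\frac{G{\left(o{\left(-11,8 \right)},-98 \right)}}{25616} = \frac{\left(5 - 11 + 2 \cdot 8\right) \left(-98\right)}{25616} = \left(5 - 11 + 16\right) \left(-98\right) \frac{1}{25616} = 10 \left(-98\right) \frac{1}{25616} = \left(-980\right) \frac{1}{25616} = - \frac{245}{6404}$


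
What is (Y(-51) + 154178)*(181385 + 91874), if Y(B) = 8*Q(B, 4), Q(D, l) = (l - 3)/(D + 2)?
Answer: 294913370418/7 ≈ 4.2130e+10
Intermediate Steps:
Q(D, l) = (-3 + l)/(2 + D)
Y(B) = 8/(2 + B) (Y(B) = 8*((-3 + 4)/(2 + B)) = 8*(1/(2 + B)) = 8/(2 + B))
(Y(-51) + 154178)*(181385 + 91874) = (8/(2 - 51) + 154178)*(181385 + 91874) = (8/(-49) + 154178)*273259 = (8*(-1/49) + 154178)*273259 = (-8/49 + 154178)*273259 = (7554714/49)*273259 = 294913370418/7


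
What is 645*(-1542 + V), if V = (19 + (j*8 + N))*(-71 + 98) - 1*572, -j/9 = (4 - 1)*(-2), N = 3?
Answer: 6542880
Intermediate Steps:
j = 54 (j = -9*(4 - 1)*(-2) = -27*(-2) = -9*(-6) = 54)
V = 11686 (V = (19 + (54*8 + 3))*(-71 + 98) - 1*572 = (19 + (432 + 3))*27 - 572 = (19 + 435)*27 - 572 = 454*27 - 572 = 12258 - 572 = 11686)
645*(-1542 + V) = 645*(-1542 + 11686) = 645*10144 = 6542880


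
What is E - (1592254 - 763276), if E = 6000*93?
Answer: -270978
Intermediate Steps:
E = 558000
E - (1592254 - 763276) = 558000 - (1592254 - 763276) = 558000 - 1*828978 = 558000 - 828978 = -270978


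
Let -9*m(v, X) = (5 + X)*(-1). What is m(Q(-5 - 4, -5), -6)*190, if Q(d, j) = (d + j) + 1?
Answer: -190/9 ≈ -21.111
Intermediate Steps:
Q(d, j) = 1 + d + j
m(v, X) = 5/9 + X/9 (m(v, X) = -(5 + X)*(-1)/9 = -(-5 - X)/9 = 5/9 + X/9)
m(Q(-5 - 4, -5), -6)*190 = (5/9 + (1/9)*(-6))*190 = (5/9 - 2/3)*190 = -1/9*190 = -190/9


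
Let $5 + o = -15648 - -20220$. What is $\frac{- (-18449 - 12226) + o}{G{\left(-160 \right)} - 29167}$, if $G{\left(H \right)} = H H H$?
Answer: $- \frac{35242}{4125167} \approx -0.0085432$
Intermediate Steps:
$G{\left(H \right)} = H^{3}$ ($G{\left(H \right)} = H^{2} H = H^{3}$)
$o = 4567$ ($o = -5 - -4572 = -5 + \left(-15648 + 20220\right) = -5 + 4572 = 4567$)
$\frac{- (-18449 - 12226) + o}{G{\left(-160 \right)} - 29167} = \frac{- (-18449 - 12226) + 4567}{\left(-160\right)^{3} - 29167} = \frac{\left(-1\right) \left(-30675\right) + 4567}{-4096000 - 29167} = \frac{30675 + 4567}{-4125167} = 35242 \left(- \frac{1}{4125167}\right) = - \frac{35242}{4125167}$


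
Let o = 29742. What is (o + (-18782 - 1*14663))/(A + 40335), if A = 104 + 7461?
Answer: -3703/47900 ≈ -0.077307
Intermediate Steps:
A = 7565
(o + (-18782 - 1*14663))/(A + 40335) = (29742 + (-18782 - 1*14663))/(7565 + 40335) = (29742 + (-18782 - 14663))/47900 = (29742 - 33445)*(1/47900) = -3703*1/47900 = -3703/47900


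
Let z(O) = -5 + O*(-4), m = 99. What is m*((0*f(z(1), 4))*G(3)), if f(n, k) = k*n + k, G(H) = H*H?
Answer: 0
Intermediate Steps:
G(H) = H²
z(O) = -5 - 4*O
f(n, k) = k + k*n
m*((0*f(z(1), 4))*G(3)) = 99*((0*(4*(1 + (-5 - 4*1))))*3²) = 99*((0*(4*(1 + (-5 - 4))))*9) = 99*((0*(4*(1 - 9)))*9) = 99*((0*(4*(-8)))*9) = 99*((0*(-32))*9) = 99*(0*9) = 99*0 = 0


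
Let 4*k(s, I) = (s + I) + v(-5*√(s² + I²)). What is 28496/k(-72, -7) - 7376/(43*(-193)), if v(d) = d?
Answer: 9456154456/129240327 - 71240*√5233/15573 ≈ -257.76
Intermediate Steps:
k(s, I) = -5*√(I² + s²)/4 + I/4 + s/4 (k(s, I) = ((s + I) - 5*√(s² + I²))/4 = ((I + s) - 5*√(I² + s²))/4 = (I + s - 5*√(I² + s²))/4 = -5*√(I² + s²)/4 + I/4 + s/4)
28496/k(-72, -7) - 7376/(43*(-193)) = 28496/(-5*√((-7)² + (-72)²)/4 + (¼)*(-7) + (¼)*(-72)) - 7376/(43*(-193)) = 28496/(-5*√(49 + 5184)/4 - 7/4 - 18) - 7376/(-8299) = 28496/(-5*√5233/4 - 7/4 - 18) - 7376*(-1/8299) = 28496/(-79/4 - 5*√5233/4) + 7376/8299 = 7376/8299 + 28496/(-79/4 - 5*√5233/4)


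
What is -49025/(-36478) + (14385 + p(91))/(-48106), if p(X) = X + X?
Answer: 456755406/438702667 ≈ 1.0412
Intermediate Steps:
p(X) = 2*X
-49025/(-36478) + (14385 + p(91))/(-48106) = -49025/(-36478) + (14385 + 2*91)/(-48106) = -49025*(-1/36478) + (14385 + 182)*(-1/48106) = 49025/36478 + 14567*(-1/48106) = 49025/36478 - 14567/48106 = 456755406/438702667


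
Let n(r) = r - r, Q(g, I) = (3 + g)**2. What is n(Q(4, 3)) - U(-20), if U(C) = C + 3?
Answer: 17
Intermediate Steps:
U(C) = 3 + C
n(r) = 0
n(Q(4, 3)) - U(-20) = 0 - (3 - 20) = 0 - 1*(-17) = 0 + 17 = 17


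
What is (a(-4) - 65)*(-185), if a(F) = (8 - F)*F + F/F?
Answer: 20720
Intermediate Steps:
a(F) = 1 + F*(8 - F) (a(F) = F*(8 - F) + 1 = 1 + F*(8 - F))
(a(-4) - 65)*(-185) = ((1 - 1*(-4)² + 8*(-4)) - 65)*(-185) = ((1 - 1*16 - 32) - 65)*(-185) = ((1 - 16 - 32) - 65)*(-185) = (-47 - 65)*(-185) = -112*(-185) = 20720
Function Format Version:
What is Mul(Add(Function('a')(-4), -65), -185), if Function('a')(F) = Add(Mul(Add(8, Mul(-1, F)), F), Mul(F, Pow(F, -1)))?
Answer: 20720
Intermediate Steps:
Function('a')(F) = Add(1, Mul(F, Add(8, Mul(-1, F)))) (Function('a')(F) = Add(Mul(F, Add(8, Mul(-1, F))), 1) = Add(1, Mul(F, Add(8, Mul(-1, F)))))
Mul(Add(Function('a')(-4), -65), -185) = Mul(Add(Add(1, Mul(-1, Pow(-4, 2)), Mul(8, -4)), -65), -185) = Mul(Add(Add(1, Mul(-1, 16), -32), -65), -185) = Mul(Add(Add(1, -16, -32), -65), -185) = Mul(Add(-47, -65), -185) = Mul(-112, -185) = 20720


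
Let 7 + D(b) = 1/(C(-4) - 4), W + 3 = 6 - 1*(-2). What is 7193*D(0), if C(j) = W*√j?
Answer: -1467372/29 - 35965*I/58 ≈ -50599.0 - 620.09*I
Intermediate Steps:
W = 5 (W = -3 + (6 - 1*(-2)) = -3 + (6 + 2) = -3 + 8 = 5)
C(j) = 5*√j
D(b) = -7 + (-4 - 10*I)/116 (D(b) = -7 + 1/(5*√(-4) - 4) = -7 + 1/(5*(2*I) - 4) = -7 + 1/(10*I - 4) = -7 + 1/(-4 + 10*I) = -7 + (-4 - 10*I)/116)
7193*D(0) = 7193*(-204/29 - 5*I/58) = -1467372/29 - 35965*I/58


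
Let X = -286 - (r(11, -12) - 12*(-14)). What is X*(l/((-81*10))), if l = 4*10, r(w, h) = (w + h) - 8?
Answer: 1780/81 ≈ 21.975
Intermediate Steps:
r(w, h) = -8 + h + w (r(w, h) = (h + w) - 8 = -8 + h + w)
X = -445 (X = -286 - ((-8 - 12 + 11) - 12*(-14)) = -286 - (-9 - 1*(-168)) = -286 - (-9 + 168) = -286 - 1*159 = -286 - 159 = -445)
l = 40
X*(l/((-81*10))) = -17800/((-81*10)) = -17800/(-810) = -17800*(-1)/810 = -445*(-4/81) = 1780/81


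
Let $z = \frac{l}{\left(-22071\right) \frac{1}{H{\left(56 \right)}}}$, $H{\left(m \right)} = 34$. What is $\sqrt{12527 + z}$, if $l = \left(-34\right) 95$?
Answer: $\frac{\sqrt{6104689333827}}{22071} \approx 111.95$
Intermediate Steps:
$l = -3230$
$z = \frac{109820}{22071}$ ($z = - \frac{3230}{\left(-22071\right) \frac{1}{34}} = - \frac{3230}{- \frac{22071}{34}} = \left(-3230\right) \left(- \frac{34}{22071}\right) = \frac{109820}{22071} \approx 4.9758$)
$\sqrt{12527 + z} = \sqrt{12527 + \frac{109820}{22071}} = \sqrt{\frac{276593237}{22071}} = \frac{\sqrt{6104689333827}}{22071}$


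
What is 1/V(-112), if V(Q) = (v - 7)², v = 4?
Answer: ⅑ ≈ 0.11111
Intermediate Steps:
V(Q) = 9 (V(Q) = (4 - 7)² = (-3)² = 9)
1/V(-112) = 1/9 = ⅑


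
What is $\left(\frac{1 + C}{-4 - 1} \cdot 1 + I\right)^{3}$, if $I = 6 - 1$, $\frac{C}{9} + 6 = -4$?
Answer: $\frac{1481544}{125} \approx 11852.0$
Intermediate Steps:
$C = -90$ ($C = -54 + 9 \left(-4\right) = -54 - 36 = -90$)
$I = 5$ ($I = 6 - 1 = 5$)
$\left(\frac{1 + C}{-4 - 1} \cdot 1 + I\right)^{3} = \left(\frac{1 - 90}{-4 - 1} \cdot 1 + 5\right)^{3} = \left(- \frac{89}{-5} \cdot 1 + 5\right)^{3} = \left(\left(-89\right) \left(- \frac{1}{5}\right) 1 + 5\right)^{3} = \left(\frac{89}{5} \cdot 1 + 5\right)^{3} = \left(\frac{89}{5} + 5\right)^{3} = \left(\frac{114}{5}\right)^{3} = \frac{1481544}{125}$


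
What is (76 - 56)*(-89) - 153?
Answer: -1933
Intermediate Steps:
(76 - 56)*(-89) - 153 = 20*(-89) - 153 = -1780 - 153 = -1933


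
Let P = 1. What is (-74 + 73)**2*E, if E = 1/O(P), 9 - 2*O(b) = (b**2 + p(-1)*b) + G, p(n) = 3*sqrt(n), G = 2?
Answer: 4/15 + 2*I/15 ≈ 0.26667 + 0.13333*I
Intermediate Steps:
O(b) = 7/2 - b**2/2 - 3*I*b/2 (O(b) = 9/2 - ((b**2 + (3*sqrt(-1))*b) + 2)/2 = 9/2 - ((b**2 + (3*I)*b) + 2)/2 = 9/2 - ((b**2 + 3*I*b) + 2)/2 = 9/2 - (2 + b**2 + 3*I*b)/2 = 9/2 + (-1 - b**2/2 - 3*I*b/2) = 7/2 - b**2/2 - 3*I*b/2)
E = 4*(3 + 3*I/2)/45 (E = 1/(7/2 - 1/2*1**2 - 3/2*I*1) = 1/(7/2 - 1/2*1 - 3*I/2) = 1/(7/2 - 1/2 - 3*I/2) = 1/(3 - 3*I/2) = 4*(3 + 3*I/2)/45 ≈ 0.26667 + 0.13333*I)
(-74 + 73)**2*E = (-74 + 73)**2*(4/15 + 2*I/15) = (-1)**2*(4/15 + 2*I/15) = 1*(4/15 + 2*I/15) = 4/15 + 2*I/15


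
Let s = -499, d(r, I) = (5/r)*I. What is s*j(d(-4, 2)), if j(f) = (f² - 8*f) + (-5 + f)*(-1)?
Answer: -67365/4 ≈ -16841.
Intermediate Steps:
d(r, I) = 5*I/r
j(f) = 5 + f² - 9*f (j(f) = (f² - 8*f) + (5 - f) = 5 + f² - 9*f)
s*j(d(-4, 2)) = -499*(5 + (5*2/(-4))² - 45*2/(-4)) = -499*(5 + (5*2*(-¼))² - 45*2*(-1)/4) = -499*(5 + (-5/2)² - 9*(-5/2)) = -499*(5 + 25/4 + 45/2) = -499*135/4 = -67365/4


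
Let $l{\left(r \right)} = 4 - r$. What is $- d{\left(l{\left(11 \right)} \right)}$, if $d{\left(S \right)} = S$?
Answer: $7$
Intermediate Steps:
$- d{\left(l{\left(11 \right)} \right)} = - (4 - 11) = \left(-1\right) \left(-7\right) = 7$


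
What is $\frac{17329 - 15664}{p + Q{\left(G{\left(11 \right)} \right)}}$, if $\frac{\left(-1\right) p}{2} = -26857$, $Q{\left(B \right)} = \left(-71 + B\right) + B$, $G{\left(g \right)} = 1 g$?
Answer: $\frac{333}{10733} \approx 0.031026$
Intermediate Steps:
$G{\left(g \right)} = g$
$Q{\left(B \right)} = -71 + 2 B$
$p = 53714$ ($p = \left(-2\right) \left(-26857\right) = 53714$)
$\frac{17329 - 15664}{p + Q{\left(G{\left(11 \right)} \right)}} = \frac{17329 - 15664}{53714 + \left(-71 + 2 \cdot 11\right)} = \frac{1665}{53714 + \left(-71 + 22\right)} = \frac{1665}{53714 - 49} = \frac{1665}{53665} = 1665 \cdot \frac{1}{53665} = \frac{333}{10733}$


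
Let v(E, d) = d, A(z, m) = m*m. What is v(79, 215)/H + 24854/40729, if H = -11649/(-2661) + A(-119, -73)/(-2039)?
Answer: 15916669144211/129950517606 ≈ 122.48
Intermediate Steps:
A(z, m) = m²
H = 3190614/1808593 (H = -11649/(-2661) + (-73)²/(-2039) = -11649*(-1/2661) + 5329*(-1/2039) = 3883/887 - 5329/2039 = 3190614/1808593 ≈ 1.7641)
v(79, 215)/H + 24854/40729 = 215/(3190614/1808593) + 24854/40729 = 215*(1808593/3190614) + 24854*(1/40729) = 388847495/3190614 + 24854/40729 = 15916669144211/129950517606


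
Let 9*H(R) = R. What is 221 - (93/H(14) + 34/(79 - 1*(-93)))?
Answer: 48466/301 ≈ 161.02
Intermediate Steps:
H(R) = R/9
221 - (93/H(14) + 34/(79 - 1*(-93))) = 221 - (93/(((1/9)*14)) + 34/(79 - 1*(-93))) = 221 - (93/(14/9) + 34/(79 + 93)) = 221 - (93*(9/14) + 34/172) = 221 - (837/14 + 34*(1/172)) = 221 - (837/14 + 17/86) = 221 - 1*18055/301 = 221 - 18055/301 = 48466/301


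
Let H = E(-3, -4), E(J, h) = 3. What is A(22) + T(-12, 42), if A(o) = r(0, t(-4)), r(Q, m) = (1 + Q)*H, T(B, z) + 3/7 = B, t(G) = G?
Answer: -66/7 ≈ -9.4286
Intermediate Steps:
H = 3
T(B, z) = -3/7 + B
r(Q, m) = 3 + 3*Q (r(Q, m) = (1 + Q)*3 = 3 + 3*Q)
A(o) = 3 (A(o) = 3 + 3*0 = 3 + 0 = 3)
A(22) + T(-12, 42) = 3 + (-3/7 - 12) = 3 - 87/7 = -66/7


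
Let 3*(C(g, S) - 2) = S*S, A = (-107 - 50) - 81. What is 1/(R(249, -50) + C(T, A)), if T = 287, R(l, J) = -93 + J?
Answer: 3/56221 ≈ 5.3361e-5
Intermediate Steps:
A = -238 (A = -157 - 81 = -238)
C(g, S) = 2 + S**2/3 (C(g, S) = 2 + (S*S)/3 = 2 + S**2/3)
1/(R(249, -50) + C(T, A)) = 1/((-93 - 50) + (2 + (1/3)*(-238)**2)) = 1/(-143 + (2 + (1/3)*56644)) = 1/(-143 + (2 + 56644/3)) = 1/(-143 + 56650/3) = 1/(56221/3) = 3/56221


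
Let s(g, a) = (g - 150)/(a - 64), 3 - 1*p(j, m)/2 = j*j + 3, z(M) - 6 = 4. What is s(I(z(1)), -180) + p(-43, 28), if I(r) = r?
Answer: -225543/61 ≈ -3697.4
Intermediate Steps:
z(M) = 10 (z(M) = 6 + 4 = 10)
p(j, m) = -2*j² (p(j, m) = 6 - 2*(j*j + 3) = 6 - 2*(j² + 3) = 6 - 2*(3 + j²) = 6 + (-6 - 2*j²) = -2*j²)
s(g, a) = (-150 + g)/(-64 + a)
s(I(z(1)), -180) + p(-43, 28) = (-150 + 10)/(-64 - 180) - 2*(-43)² = -140/(-244) - 2*1849 = -1/244*(-140) - 3698 = 35/61 - 3698 = -225543/61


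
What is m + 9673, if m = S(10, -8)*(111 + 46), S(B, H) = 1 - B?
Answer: 8260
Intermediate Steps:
m = -1413 (m = (1 - 1*10)*(111 + 46) = (1 - 10)*157 = -9*157 = -1413)
m + 9673 = -1413 + 9673 = 8260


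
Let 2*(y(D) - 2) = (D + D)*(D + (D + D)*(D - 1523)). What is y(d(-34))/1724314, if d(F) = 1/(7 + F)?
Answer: -42851/33939672462 ≈ -1.2626e-6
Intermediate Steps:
y(D) = 2 + D*(D + 2*D*(-1523 + D)) (y(D) = 2 + ((D + D)*(D + (D + D)*(D - 1523)))/2 = 2 + ((2*D)*(D + (2*D)*(-1523 + D)))/2 = 2 + ((2*D)*(D + 2*D*(-1523 + D)))/2 = 2 + (2*D*(D + 2*D*(-1523 + D)))/2 = 2 + D*(D + 2*D*(-1523 + D)))
y(d(-34))/1724314 = (2 - 3045/(7 - 34)² + 2*(1/(7 - 34))³)/1724314 = (2 - 3045*(1/(-27))² + 2*(1/(-27))³)*(1/1724314) = (2 - 3045*(-1/27)² + 2*(-1/27)³)*(1/1724314) = (2 - 3045*1/729 + 2*(-1/19683))*(1/1724314) = (2 - 1015/243 - 2/19683)*(1/1724314) = -42851/19683*1/1724314 = -42851/33939672462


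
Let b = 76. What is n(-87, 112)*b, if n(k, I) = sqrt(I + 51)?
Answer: 76*sqrt(163) ≈ 970.30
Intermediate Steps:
n(k, I) = sqrt(51 + I)
n(-87, 112)*b = sqrt(51 + 112)*76 = sqrt(163)*76 = 76*sqrt(163)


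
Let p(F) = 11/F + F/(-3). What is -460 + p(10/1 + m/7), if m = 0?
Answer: -13867/30 ≈ -462.23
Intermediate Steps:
p(F) = 11/F - F/3 (p(F) = 11/F + F*(-⅓) = 11/F - F/3)
-460 + p(10/1 + m/7) = -460 + (11/(10/1 + 0/7) - (10/1 + 0/7)/3) = -460 + (11/(10*1 + 0*(⅐)) - (10*1 + 0*(⅐))/3) = -460 + (11/(10 + 0) - (10 + 0)/3) = -460 + (11/10 - ⅓*10) = -460 + (11*(⅒) - 10/3) = -460 + (11/10 - 10/3) = -460 - 67/30 = -13867/30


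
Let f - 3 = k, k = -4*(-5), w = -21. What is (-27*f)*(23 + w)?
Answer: -1242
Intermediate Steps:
k = 20
f = 23 (f = 3 + 20 = 23)
(-27*f)*(23 + w) = (-27*23)*(23 - 21) = -621*2 = -1242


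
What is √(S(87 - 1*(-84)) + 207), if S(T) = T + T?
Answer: 3*√61 ≈ 23.431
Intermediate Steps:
S(T) = 2*T
√(S(87 - 1*(-84)) + 207) = √(2*(87 - 1*(-84)) + 207) = √(2*(87 + 84) + 207) = √(2*171 + 207) = √(342 + 207) = √549 = 3*√61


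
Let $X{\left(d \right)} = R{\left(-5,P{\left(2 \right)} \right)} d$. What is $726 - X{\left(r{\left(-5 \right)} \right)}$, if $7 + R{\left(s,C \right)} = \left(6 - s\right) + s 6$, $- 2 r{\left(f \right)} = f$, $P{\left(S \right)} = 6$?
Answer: $791$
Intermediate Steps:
$r{\left(f \right)} = - \frac{f}{2}$
$R{\left(s,C \right)} = -1 + 5 s$ ($R{\left(s,C \right)} = -7 - \left(-6 + s - s 6\right) = -7 + \left(\left(6 - s\right) + 6 s\right) = -7 + \left(6 + 5 s\right) = -1 + 5 s$)
$X{\left(d \right)} = - 26 d$ ($X{\left(d \right)} = \left(-1 + 5 \left(-5\right)\right) d = \left(-1 - 25\right) d = - 26 d$)
$726 - X{\left(r{\left(-5 \right)} \right)} = 726 - - 26 \left(\left(- \frac{1}{2}\right) \left(-5\right)\right) = 726 - \left(-26\right) \frac{5}{2} = 726 - -65 = 726 + 65 = 791$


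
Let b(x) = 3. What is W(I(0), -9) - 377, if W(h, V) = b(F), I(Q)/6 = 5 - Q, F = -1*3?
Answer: -374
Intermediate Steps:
F = -3
I(Q) = 30 - 6*Q (I(Q) = 6*(5 - Q) = 30 - 6*Q)
W(h, V) = 3
W(I(0), -9) - 377 = 3 - 377 = -374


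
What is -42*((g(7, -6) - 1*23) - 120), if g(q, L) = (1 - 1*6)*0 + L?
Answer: 6258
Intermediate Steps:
g(q, L) = L (g(q, L) = (1 - 6)*0 + L = -5*0 + L = 0 + L = L)
-42*((g(7, -6) - 1*23) - 120) = -42*((-6 - 1*23) - 120) = -42*((-6 - 23) - 120) = -42*(-29 - 120) = -42*(-149) = 6258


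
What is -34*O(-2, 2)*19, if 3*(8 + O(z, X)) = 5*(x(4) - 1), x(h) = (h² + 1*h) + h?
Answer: -58786/3 ≈ -19595.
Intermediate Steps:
x(h) = h² + 2*h (x(h) = (h² + h) + h = (h + h²) + h = h² + 2*h)
O(z, X) = 91/3 (O(z, X) = -8 + (5*(4*(2 + 4) - 1))/3 = -8 + (5*(4*6 - 1))/3 = -8 + (5*(24 - 1))/3 = -8 + (5*23)/3 = -8 + (⅓)*115 = -8 + 115/3 = 91/3)
-34*O(-2, 2)*19 = -34*91/3*19 = -3094/3*19 = -58786/3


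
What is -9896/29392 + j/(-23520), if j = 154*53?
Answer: -2110051/3086160 ≈ -0.68371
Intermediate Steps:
j = 8162
-9896/29392 + j/(-23520) = -9896/29392 + 8162/(-23520) = -9896*1/29392 + 8162*(-1/23520) = -1237/3674 - 583/1680 = -2110051/3086160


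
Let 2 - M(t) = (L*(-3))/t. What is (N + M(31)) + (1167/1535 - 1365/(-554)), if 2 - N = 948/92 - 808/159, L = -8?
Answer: 118326913121/96406163130 ≈ 1.2274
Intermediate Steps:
M(t) = 2 - 24/t (M(t) = 2 - (-8*(-3))/t = 2 - 24/t)
N = -11785/3657 (N = 2 - (948/92 - 808/159) = 2 - (948*(1/92) - 808*1/159) = 2 - (237/23 - 808/159) = 2 - 1*19099/3657 = 2 - 19099/3657 = -11785/3657 ≈ -3.2226)
(N + M(31)) + (1167/1535 - 1365/(-554)) = (-11785/3657 + (2 - 24/31)) + (1167/1535 - 1365/(-554)) = (-11785/3657 + (2 - 24*1/31)) + (1167*(1/1535) - 1365*(-1/554)) = (-11785/3657 + (2 - 24/31)) + (1167/1535 + 1365/554) = (-11785/3657 + 38/31) + 2741793/850390 = -226369/113367 + 2741793/850390 = 118326913121/96406163130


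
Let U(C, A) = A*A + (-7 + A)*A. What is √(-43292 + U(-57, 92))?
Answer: 8*I*√422 ≈ 164.34*I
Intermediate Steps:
U(C, A) = A² + A*(-7 + A)
√(-43292 + U(-57, 92)) = √(-43292 + 92*(-7 + 2*92)) = √(-43292 + 92*(-7 + 184)) = √(-43292 + 92*177) = √(-43292 + 16284) = √(-27008) = 8*I*√422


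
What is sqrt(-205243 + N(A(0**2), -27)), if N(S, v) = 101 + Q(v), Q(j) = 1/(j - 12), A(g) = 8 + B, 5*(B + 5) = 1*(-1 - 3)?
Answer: I*sqrt(312021021)/39 ≈ 452.93*I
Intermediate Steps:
B = -29/5 (B = -5 + (1*(-1 - 3))/5 = -5 + (1*(-4))/5 = -5 + (1/5)*(-4) = -5 - 4/5 = -29/5 ≈ -5.8000)
A(g) = 11/5 (A(g) = 8 - 29/5 = 11/5)
Q(j) = 1/(-12 + j)
N(S, v) = 101 + 1/(-12 + v)
sqrt(-205243 + N(A(0**2), -27)) = sqrt(-205243 + (-1211 + 101*(-27))/(-12 - 27)) = sqrt(-205243 + (-1211 - 2727)/(-39)) = sqrt(-205243 - 1/39*(-3938)) = sqrt(-205243 + 3938/39) = sqrt(-8000539/39) = I*sqrt(312021021)/39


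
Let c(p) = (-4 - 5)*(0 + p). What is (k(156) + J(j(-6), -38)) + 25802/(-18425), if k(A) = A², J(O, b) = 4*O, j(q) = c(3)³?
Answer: -1002272102/18425 ≈ -54397.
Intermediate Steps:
c(p) = -9*p
j(q) = -19683 (j(q) = (-9*3)³ = (-27)³ = -19683)
(k(156) + J(j(-6), -38)) + 25802/(-18425) = (156² + 4*(-19683)) + 25802/(-18425) = (24336 - 78732) + 25802*(-1/18425) = -54396 - 25802/18425 = -1002272102/18425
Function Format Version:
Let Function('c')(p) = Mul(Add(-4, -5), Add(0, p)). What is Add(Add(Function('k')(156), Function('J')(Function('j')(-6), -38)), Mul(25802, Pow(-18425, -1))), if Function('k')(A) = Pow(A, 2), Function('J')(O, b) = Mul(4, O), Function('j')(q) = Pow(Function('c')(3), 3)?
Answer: Rational(-1002272102, 18425) ≈ -54397.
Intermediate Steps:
Function('c')(p) = Mul(-9, p)
Function('j')(q) = -19683 (Function('j')(q) = Pow(Mul(-9, 3), 3) = Pow(-27, 3) = -19683)
Add(Add(Function('k')(156), Function('J')(Function('j')(-6), -38)), Mul(25802, Pow(-18425, -1))) = Add(Add(Pow(156, 2), Mul(4, -19683)), Mul(25802, Pow(-18425, -1))) = Add(Add(24336, -78732), Mul(25802, Rational(-1, 18425))) = Add(-54396, Rational(-25802, 18425)) = Rational(-1002272102, 18425)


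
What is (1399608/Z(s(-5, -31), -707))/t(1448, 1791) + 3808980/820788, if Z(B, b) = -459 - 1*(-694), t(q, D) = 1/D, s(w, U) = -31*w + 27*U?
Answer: 171455706169797/16073765 ≈ 1.0667e+7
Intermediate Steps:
Z(B, b) = 235 (Z(B, b) = -459 + 694 = 235)
(1399608/Z(s(-5, -31), -707))/t(1448, 1791) + 3808980/820788 = (1399608/235)/(1/1791) + 3808980/820788 = (1399608*(1/235))/(1/1791) + 3808980*(1/820788) = (1399608/235)*1791 + 317415/68399 = 2506697928/235 + 317415/68399 = 171455706169797/16073765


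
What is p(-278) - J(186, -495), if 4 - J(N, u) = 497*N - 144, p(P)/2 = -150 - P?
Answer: 92550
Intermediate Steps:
p(P) = -300 - 2*P (p(P) = 2*(-150 - P) = -300 - 2*P)
J(N, u) = 148 - 497*N (J(N, u) = 4 - (497*N - 144) = 4 - (-144 + 497*N) = 4 + (144 - 497*N) = 148 - 497*N)
p(-278) - J(186, -495) = (-300 - 2*(-278)) - (148 - 497*186) = (-300 + 556) - (148 - 92442) = 256 - 1*(-92294) = 256 + 92294 = 92550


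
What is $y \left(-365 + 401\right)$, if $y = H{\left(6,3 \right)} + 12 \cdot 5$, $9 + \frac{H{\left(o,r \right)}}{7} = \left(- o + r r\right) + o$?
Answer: $2160$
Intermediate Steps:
$H{\left(o,r \right)} = -63 + 7 r^{2}$ ($H{\left(o,r \right)} = -63 + 7 \left(\left(- o + r r\right) + o\right) = -63 + 7 \left(\left(- o + r^{2}\right) + o\right) = -63 + 7 \left(\left(r^{2} - o\right) + o\right) = -63 + 7 r^{2}$)
$y = 60$ ($y = \left(-63 + 7 \cdot 3^{2}\right) + 12 \cdot 5 = \left(-63 + 7 \cdot 9\right) + 60 = \left(-63 + 63\right) + 60 = 0 + 60 = 60$)
$y \left(-365 + 401\right) = 60 \left(-365 + 401\right) = 60 \cdot 36 = 2160$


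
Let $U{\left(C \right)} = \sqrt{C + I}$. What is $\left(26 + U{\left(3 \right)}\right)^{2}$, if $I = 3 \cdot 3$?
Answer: $688 + 104 \sqrt{3} \approx 868.13$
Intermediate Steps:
$I = 9$
$U{\left(C \right)} = \sqrt{9 + C}$ ($U{\left(C \right)} = \sqrt{C + 9} = \sqrt{9 + C}$)
$\left(26 + U{\left(3 \right)}\right)^{2} = \left(26 + \sqrt{9 + 3}\right)^{2} = \left(26 + \sqrt{12}\right)^{2} = \left(26 + 2 \sqrt{3}\right)^{2}$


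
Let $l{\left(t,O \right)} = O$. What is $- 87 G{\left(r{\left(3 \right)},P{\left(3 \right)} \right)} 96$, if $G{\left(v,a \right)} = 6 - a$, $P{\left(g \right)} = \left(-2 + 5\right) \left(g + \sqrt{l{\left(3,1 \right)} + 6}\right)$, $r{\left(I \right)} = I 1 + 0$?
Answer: $25056 + 25056 \sqrt{7} \approx 91348.0$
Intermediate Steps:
$r{\left(I \right)} = I$ ($r{\left(I \right)} = I + 0 = I$)
$P{\left(g \right)} = 3 g + 3 \sqrt{7}$ ($P{\left(g \right)} = \left(-2 + 5\right) \left(g + \sqrt{1 + 6}\right) = 3 \left(g + \sqrt{7}\right) = 3 g + 3 \sqrt{7}$)
$- 87 G{\left(r{\left(3 \right)},P{\left(3 \right)} \right)} 96 = - 87 \left(6 - \left(3 \cdot 3 + 3 \sqrt{7}\right)\right) 96 = - 87 \left(6 - \left(9 + 3 \sqrt{7}\right)\right) 96 = - 87 \left(-3 - 3 \sqrt{7}\right) 96 = \left(261 + 261 \sqrt{7}\right) 96 = 25056 + 25056 \sqrt{7}$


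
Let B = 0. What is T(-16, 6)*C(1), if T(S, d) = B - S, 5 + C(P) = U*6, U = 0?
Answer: -80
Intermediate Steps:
C(P) = -5 (C(P) = -5 + 0*6 = -5 + 0 = -5)
T(S, d) = -S (T(S, d) = 0 - S = -S)
T(-16, 6)*C(1) = -1*(-16)*(-5) = 16*(-5) = -80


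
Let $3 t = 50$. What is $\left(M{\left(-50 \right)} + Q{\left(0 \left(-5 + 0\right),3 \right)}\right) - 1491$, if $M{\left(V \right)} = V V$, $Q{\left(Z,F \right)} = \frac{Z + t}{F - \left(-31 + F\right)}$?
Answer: $\frac{93887}{93} \approx 1009.5$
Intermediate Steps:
$t = \frac{50}{3}$ ($t = \frac{1}{3} \cdot 50 = \frac{50}{3} \approx 16.667$)
$Q{\left(Z,F \right)} = \frac{50}{93} + \frac{Z}{31}$ ($Q{\left(Z,F \right)} = \frac{Z + \frac{50}{3}}{F - \left(-31 + F\right)} = \frac{\frac{50}{3} + Z}{31} = \left(\frac{50}{3} + Z\right) \frac{1}{31} = \frac{50}{93} + \frac{Z}{31}$)
$M{\left(V \right)} = V^{2}$
$\left(M{\left(-50 \right)} + Q{\left(0 \left(-5 + 0\right),3 \right)}\right) - 1491 = \left(\left(-50\right)^{2} + \left(\frac{50}{93} + \frac{0 \left(-5 + 0\right)}{31}\right)\right) - 1491 = \left(2500 + \left(\frac{50}{93} + \frac{0 \left(-5\right)}{31}\right)\right) - 1491 = \left(2500 + \left(\frac{50}{93} + \frac{1}{31} \cdot 0\right)\right) - 1491 = \left(2500 + \left(\frac{50}{93} + 0\right)\right) - 1491 = \left(2500 + \frac{50}{93}\right) - 1491 = \frac{232550}{93} - 1491 = \frac{93887}{93}$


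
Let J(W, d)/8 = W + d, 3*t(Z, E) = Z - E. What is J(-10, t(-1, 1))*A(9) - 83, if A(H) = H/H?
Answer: -505/3 ≈ -168.33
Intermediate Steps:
t(Z, E) = -E/3 + Z/3 (t(Z, E) = (Z - E)/3 = -E/3 + Z/3)
J(W, d) = 8*W + 8*d (J(W, d) = 8*(W + d) = 8*W + 8*d)
A(H) = 1
J(-10, t(-1, 1))*A(9) - 83 = (8*(-10) + 8*(-⅓*1 + (⅓)*(-1)))*1 - 83 = (-80 + 8*(-⅓ - ⅓))*1 - 83 = (-80 + 8*(-⅔))*1 - 83 = (-80 - 16/3)*1 - 83 = -256/3*1 - 83 = -256/3 - 83 = -505/3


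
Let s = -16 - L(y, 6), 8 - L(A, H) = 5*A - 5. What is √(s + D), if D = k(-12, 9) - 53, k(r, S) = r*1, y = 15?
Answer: I*√19 ≈ 4.3589*I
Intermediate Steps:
k(r, S) = r
L(A, H) = 13 - 5*A (L(A, H) = 8 - (5*A - 5) = 8 - (-5 + 5*A) = 8 + (5 - 5*A) = 13 - 5*A)
s = 46 (s = -16 - (13 - 5*15) = -16 - (13 - 75) = -16 - 1*(-62) = -16 + 62 = 46)
D = -65 (D = -12 - 53 = -65)
√(s + D) = √(46 - 65) = √(-19) = I*√19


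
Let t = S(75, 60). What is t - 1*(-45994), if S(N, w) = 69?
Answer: 46063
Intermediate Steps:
t = 69
t - 1*(-45994) = 69 - 1*(-45994) = 69 + 45994 = 46063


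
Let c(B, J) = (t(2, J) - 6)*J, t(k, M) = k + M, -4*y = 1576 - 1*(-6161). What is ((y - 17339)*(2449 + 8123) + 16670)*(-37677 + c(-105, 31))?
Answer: 7505786352360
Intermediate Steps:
y = -7737/4 (y = -(1576 - 1*(-6161))/4 = -(1576 + 6161)/4 = -1/4*7737 = -7737/4 ≈ -1934.3)
t(k, M) = M + k
c(B, J) = J*(-4 + J) (c(B, J) = ((J + 2) - 6)*J = ((2 + J) - 6)*J = (-4 + J)*J = J*(-4 + J))
((y - 17339)*(2449 + 8123) + 16670)*(-37677 + c(-105, 31)) = ((-7737/4 - 17339)*(2449 + 8123) + 16670)*(-37677 + 31*(-4 + 31)) = (-77093/4*10572 + 16670)*(-37677 + 31*27) = (-203756799 + 16670)*(-37677 + 837) = -203740129*(-36840) = 7505786352360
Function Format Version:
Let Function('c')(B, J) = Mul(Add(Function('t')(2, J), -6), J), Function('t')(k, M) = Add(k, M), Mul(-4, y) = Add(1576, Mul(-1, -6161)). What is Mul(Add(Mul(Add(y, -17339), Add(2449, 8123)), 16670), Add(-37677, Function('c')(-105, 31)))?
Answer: 7505786352360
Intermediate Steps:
y = Rational(-7737, 4) (y = Mul(Rational(-1, 4), Add(1576, Mul(-1, -6161))) = Mul(Rational(-1, 4), Add(1576, 6161)) = Mul(Rational(-1, 4), 7737) = Rational(-7737, 4) ≈ -1934.3)
Function('t')(k, M) = Add(M, k)
Function('c')(B, J) = Mul(J, Add(-4, J)) (Function('c')(B, J) = Mul(Add(Add(J, 2), -6), J) = Mul(Add(Add(2, J), -6), J) = Mul(Add(-4, J), J) = Mul(J, Add(-4, J)))
Mul(Add(Mul(Add(y, -17339), Add(2449, 8123)), 16670), Add(-37677, Function('c')(-105, 31))) = Mul(Add(Mul(Add(Rational(-7737, 4), -17339), Add(2449, 8123)), 16670), Add(-37677, Mul(31, Add(-4, 31)))) = Mul(Add(Mul(Rational(-77093, 4), 10572), 16670), Add(-37677, Mul(31, 27))) = Mul(Add(-203756799, 16670), Add(-37677, 837)) = Mul(-203740129, -36840) = 7505786352360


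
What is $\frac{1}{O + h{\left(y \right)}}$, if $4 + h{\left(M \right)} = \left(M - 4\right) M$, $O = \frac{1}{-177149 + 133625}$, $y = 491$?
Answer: $\frac{43524}{10407154211} \approx 4.1821 \cdot 10^{-6}$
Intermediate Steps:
$O = - \frac{1}{43524}$ ($O = \frac{1}{-43524} = - \frac{1}{43524} \approx -2.2976 \cdot 10^{-5}$)
$h{\left(M \right)} = -4 + M \left(-4 + M\right)$ ($h{\left(M \right)} = -4 + \left(M - 4\right) M = -4 + \left(-4 + M\right) M = -4 + M \left(-4 + M\right)$)
$\frac{1}{O + h{\left(y \right)}} = \frac{1}{- \frac{1}{43524} - \left(1968 - 241081\right)} = \frac{1}{- \frac{1}{43524} - -239113} = \frac{1}{- \frac{1}{43524} + 239113} = \frac{1}{\frac{10407154211}{43524}} = \frac{43524}{10407154211}$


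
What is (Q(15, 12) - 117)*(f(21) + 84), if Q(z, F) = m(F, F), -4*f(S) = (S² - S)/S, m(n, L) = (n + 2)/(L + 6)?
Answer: -82634/9 ≈ -9181.6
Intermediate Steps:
m(n, L) = (2 + n)/(6 + L)
f(S) = -(S² - S)/(4*S)
Q(z, F) = (2 + F)/(6 + F)
(Q(15, 12) - 117)*(f(21) + 84) = ((2 + 12)/(6 + 12) - 117)*((¼ - ¼*21) + 84) = (14/18 - 117)*((¼ - 21/4) + 84) = ((1/18)*14 - 117)*(-5 + 84) = (7/9 - 117)*79 = -1046/9*79 = -82634/9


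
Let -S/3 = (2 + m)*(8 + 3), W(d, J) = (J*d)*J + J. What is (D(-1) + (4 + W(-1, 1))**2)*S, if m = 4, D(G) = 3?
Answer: -3762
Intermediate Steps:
W(d, J) = J + d*J**2 (W(d, J) = d*J**2 + J = J + d*J**2)
S = -198 (S = -3*(2 + 4)*(8 + 3) = -18*11 = -3*66 = -198)
(D(-1) + (4 + W(-1, 1))**2)*S = (3 + (4 + 1*(1 + 1*(-1)))**2)*(-198) = (3 + (4 + 1*(1 - 1))**2)*(-198) = (3 + (4 + 1*0)**2)*(-198) = (3 + (4 + 0)**2)*(-198) = (3 + 4**2)*(-198) = (3 + 16)*(-198) = 19*(-198) = -3762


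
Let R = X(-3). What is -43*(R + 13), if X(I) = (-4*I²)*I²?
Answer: 13373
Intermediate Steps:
X(I) = -4*I⁴
R = -324 (R = -4*(-3)⁴ = -4*81 = -324)
-43*(R + 13) = -43*(-324 + 13) = -43*(-311) = 13373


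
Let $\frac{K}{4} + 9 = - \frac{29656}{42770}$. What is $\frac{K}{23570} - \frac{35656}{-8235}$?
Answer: $\frac{1796538067778}{415080604575} \approx 4.3282$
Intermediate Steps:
$K = - \frac{829172}{21385}$ ($K = -36 + 4 \left(- \frac{29656}{42770}\right) = -36 + 4 \left(\left(-29656\right) \frac{1}{42770}\right) = -36 + 4 \left(- \frac{14828}{21385}\right) = -36 - \frac{59312}{21385} = - \frac{829172}{21385} \approx -38.774$)
$\frac{K}{23570} - \frac{35656}{-8235} = - \frac{829172}{21385 \cdot 23570} - \frac{35656}{-8235} = \left(- \frac{829172}{21385}\right) \frac{1}{23570} - - \frac{35656}{8235} = - \frac{414586}{252022225} + \frac{35656}{8235} = \frac{1796538067778}{415080604575}$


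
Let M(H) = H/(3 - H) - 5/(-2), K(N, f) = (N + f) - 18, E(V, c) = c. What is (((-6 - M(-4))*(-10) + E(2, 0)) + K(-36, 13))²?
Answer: 71824/49 ≈ 1465.8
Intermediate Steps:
K(N, f) = -18 + N + f
M(H) = 5/2 + H/(3 - H) (M(H) = H/(3 - H) - 5*(-½) = H/(3 - H) + 5/2 = 5/2 + H/(3 - H))
(((-6 - M(-4))*(-10) + E(2, 0)) + K(-36, 13))² = (((-6 - 3*(-5 - 4)/(2*(-3 - 4)))*(-10) + 0) + (-18 - 36 + 13))² = (((-6 - 3*(-9)/(2*(-7)))*(-10) + 0) - 41)² = (((-6 - 3*(-1)*(-9)/(2*7))*(-10) + 0) - 41)² = (((-6 - 1*27/14)*(-10) + 0) - 41)² = (((-6 - 27/14)*(-10) + 0) - 41)² = ((-111/14*(-10) + 0) - 41)² = ((555/7 + 0) - 41)² = (555/7 - 41)² = (268/7)² = 71824/49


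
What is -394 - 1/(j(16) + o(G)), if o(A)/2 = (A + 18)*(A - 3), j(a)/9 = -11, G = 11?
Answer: -143811/365 ≈ -394.00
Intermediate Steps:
j(a) = -99 (j(a) = 9*(-11) = -99)
o(A) = 2*(-3 + A)*(18 + A) (o(A) = 2*((A + 18)*(A - 3)) = 2*((18 + A)*(-3 + A)) = 2*((-3 + A)*(18 + A)) = 2*(-3 + A)*(18 + A))
-394 - 1/(j(16) + o(G)) = -394 - 1/(-99 + (-108 + 2*11² + 30*11)) = -394 - 1/(-99 + (-108 + 2*121 + 330)) = -394 - 1/(-99 + (-108 + 242 + 330)) = -394 - 1/(-99 + 464) = -394 - 1/365 = -143811/365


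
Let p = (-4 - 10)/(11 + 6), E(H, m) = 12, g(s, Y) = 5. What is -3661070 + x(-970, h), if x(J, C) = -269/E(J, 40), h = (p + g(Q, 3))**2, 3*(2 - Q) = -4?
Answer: -43933109/12 ≈ -3.6611e+6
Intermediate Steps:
Q = 10/3 (Q = 2 - 1/3*(-4) = 2 + 4/3 = 10/3 ≈ 3.3333)
p = -14/17 ≈ -0.82353
h = 5041/289 (h = (-14/17 + 5)**2 = (71/17)**2 = 5041/289 ≈ 17.443)
x(J, C) = -269/12
-3661070 + x(-970, h) = -3661070 - 269/12 = -43933109/12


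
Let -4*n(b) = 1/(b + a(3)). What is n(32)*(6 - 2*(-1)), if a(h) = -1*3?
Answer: -2/29 ≈ -0.068966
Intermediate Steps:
a(h) = -3
n(b) = -1/(4*(-3 + b)) (n(b) = -1/(4*(b - 3)) = -1/(4*(-3 + b)))
n(32)*(6 - 2*(-1)) = (-1/(-12 + 4*32))*(6 - 2*(-1)) = (-1/(-12 + 128))*(6 + 2) = -1/116*8 = -2/29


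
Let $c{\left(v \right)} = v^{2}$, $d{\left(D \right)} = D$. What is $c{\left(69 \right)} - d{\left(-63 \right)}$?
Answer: $4824$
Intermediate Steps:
$c{\left(69 \right)} - d{\left(-63 \right)} = 69^{2} - -63 = 4761 + 63 = 4824$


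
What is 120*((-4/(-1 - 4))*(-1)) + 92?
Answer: -4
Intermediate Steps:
120*((-4/(-1 - 4))*(-1)) + 92 = 120*((-4/(-5))*(-1)) + 92 = 120*(-⅕*(-4)*(-1)) + 92 = 120*((⅘)*(-1)) + 92 = 120*(-⅘) + 92 = -96 + 92 = -4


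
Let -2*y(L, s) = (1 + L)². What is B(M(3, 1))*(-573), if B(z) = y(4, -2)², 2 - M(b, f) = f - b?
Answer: -358125/4 ≈ -89531.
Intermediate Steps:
y(L, s) = -(1 + L)²/2
M(b, f) = 2 + b - f (M(b, f) = 2 - (f - b) = 2 + (b - f) = 2 + b - f)
B(z) = 625/4 (B(z) = (-(1 + 4)²/2)² = (-½*5²)² = (-½*25)² = (-25/2)² = 625/4)
B(M(3, 1))*(-573) = (625/4)*(-573) = -358125/4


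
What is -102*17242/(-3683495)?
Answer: 1758684/3683495 ≈ 0.47745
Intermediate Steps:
-102*17242/(-3683495) = -1758684*(-1/3683495) = 1758684/3683495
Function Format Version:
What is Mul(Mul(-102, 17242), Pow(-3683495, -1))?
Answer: Rational(1758684, 3683495) ≈ 0.47745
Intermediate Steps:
Mul(Mul(-102, 17242), Pow(-3683495, -1)) = Mul(-1758684, Rational(-1, 3683495)) = Rational(1758684, 3683495)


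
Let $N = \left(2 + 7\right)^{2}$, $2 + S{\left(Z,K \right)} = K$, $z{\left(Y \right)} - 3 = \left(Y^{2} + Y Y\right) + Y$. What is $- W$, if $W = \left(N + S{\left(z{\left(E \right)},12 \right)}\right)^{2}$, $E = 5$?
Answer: $-8281$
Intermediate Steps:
$z{\left(Y \right)} = 3 + Y + 2 Y^{2}$ ($z{\left(Y \right)} = 3 + \left(\left(Y^{2} + Y Y\right) + Y\right) = 3 + \left(\left(Y^{2} + Y^{2}\right) + Y\right) = 3 + \left(2 Y^{2} + Y\right) = 3 + \left(Y + 2 Y^{2}\right) = 3 + Y + 2 Y^{2}$)
$S{\left(Z,K \right)} = -2 + K$
$N = 81$ ($N = 9^{2} = 81$)
$W = 8281$ ($W = \left(81 + \left(-2 + 12\right)\right)^{2} = \left(81 + 10\right)^{2} = 91^{2} = 8281$)
$- W = \left(-1\right) 8281 = -8281$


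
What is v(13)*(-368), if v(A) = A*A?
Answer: -62192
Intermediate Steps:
v(A) = A²
v(13)*(-368) = 13²*(-368) = 169*(-368) = -62192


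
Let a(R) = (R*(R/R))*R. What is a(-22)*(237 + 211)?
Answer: 216832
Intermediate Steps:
a(R) = R² (a(R) = (R*1)*R = R*R = R²)
a(-22)*(237 + 211) = (-22)²*(237 + 211) = 484*448 = 216832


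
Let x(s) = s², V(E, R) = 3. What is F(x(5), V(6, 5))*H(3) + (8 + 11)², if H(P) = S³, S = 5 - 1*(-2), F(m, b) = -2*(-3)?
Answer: 2419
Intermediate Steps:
F(m, b) = 6 (F(m, b) = -1*(-6) = 6)
S = 7 (S = 5 + 2 = 7)
H(P) = 343 (H(P) = 7³ = 343)
F(x(5), V(6, 5))*H(3) + (8 + 11)² = 6*343 + (8 + 11)² = 2058 + 19² = 2058 + 361 = 2419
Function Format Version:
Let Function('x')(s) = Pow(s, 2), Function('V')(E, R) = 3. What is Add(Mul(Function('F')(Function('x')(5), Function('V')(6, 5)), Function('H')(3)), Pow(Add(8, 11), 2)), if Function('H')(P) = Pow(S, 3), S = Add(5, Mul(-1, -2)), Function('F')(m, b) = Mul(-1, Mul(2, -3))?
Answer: 2419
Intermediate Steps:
Function('F')(m, b) = 6 (Function('F')(m, b) = Mul(-1, -6) = 6)
S = 7 (S = Add(5, 2) = 7)
Function('H')(P) = 343 (Function('H')(P) = Pow(7, 3) = 343)
Add(Mul(Function('F')(Function('x')(5), Function('V')(6, 5)), Function('H')(3)), Pow(Add(8, 11), 2)) = Add(Mul(6, 343), Pow(Add(8, 11), 2)) = Add(2058, Pow(19, 2)) = Add(2058, 361) = 2419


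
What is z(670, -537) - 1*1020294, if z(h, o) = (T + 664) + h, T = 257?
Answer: -1018703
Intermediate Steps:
z(h, o) = 921 + h (z(h, o) = (257 + 664) + h = 921 + h)
z(670, -537) - 1*1020294 = (921 + 670) - 1*1020294 = 1591 - 1020294 = -1018703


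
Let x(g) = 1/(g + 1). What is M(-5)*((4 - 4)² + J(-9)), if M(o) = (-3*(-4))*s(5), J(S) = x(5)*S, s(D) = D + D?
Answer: -180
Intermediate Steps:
s(D) = 2*D
x(g) = 1/(1 + g)
J(S) = S/6 (J(S) = S/(1 + 5) = S/6)
M(o) = 120 (M(o) = (-3*(-4))*(2*5) = 12*10 = 120)
M(-5)*((4 - 4)² + J(-9)) = 120*((4 - 4)² + (⅙)*(-9)) = 120*(0² - 3/2) = 120*(0 - 3/2) = 120*(-3/2) = -180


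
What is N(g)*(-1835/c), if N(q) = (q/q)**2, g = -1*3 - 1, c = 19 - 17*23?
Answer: 1835/372 ≈ 4.9328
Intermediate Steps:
c = -372 (c = 19 - 391 = -372)
g = -4 (g = -3 - 1 = -4)
N(q) = 1 (N(q) = 1**2 = 1)
N(g)*(-1835/c) = 1*(-1835/(-372)) = 1*(-1835*(-1/372)) = 1*(1835/372) = 1835/372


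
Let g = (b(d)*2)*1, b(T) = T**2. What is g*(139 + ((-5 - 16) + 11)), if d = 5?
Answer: 6450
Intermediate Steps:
g = 50 (g = (5**2*2)*1 = (25*2)*1 = 50*1 = 50)
g*(139 + ((-5 - 16) + 11)) = 50*(139 + ((-5 - 16) + 11)) = 50*(139 + (-21 + 11)) = 50*(139 - 10) = 50*129 = 6450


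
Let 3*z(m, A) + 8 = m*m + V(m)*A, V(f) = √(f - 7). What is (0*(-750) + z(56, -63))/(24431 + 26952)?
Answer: 2687/154149 ≈ 0.017431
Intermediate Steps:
V(f) = √(-7 + f)
z(m, A) = -8/3 + m²/3 + A*√(-7 + m)/3 (z(m, A) = -8/3 + (m*m + √(-7 + m)*A)/3 = -8/3 + (m² + A*√(-7 + m))/3 = -8/3 + (m²/3 + A*√(-7 + m)/3) = -8/3 + m²/3 + A*√(-7 + m)/3)
(0*(-750) + z(56, -63))/(24431 + 26952) = (0*(-750) + (-8/3 + (⅓)*56² + (⅓)*(-63)*√(-7 + 56)))/(24431 + 26952) = (0 + (-8/3 + (⅓)*3136 + (⅓)*(-63)*√49))/51383 = (0 + (-8/3 + 3136/3 + (⅓)*(-63)*7))*(1/51383) = (0 + (-8/3 + 3136/3 - 147))*(1/51383) = (0 + 2687/3)*(1/51383) = (2687/3)*(1/51383) = 2687/154149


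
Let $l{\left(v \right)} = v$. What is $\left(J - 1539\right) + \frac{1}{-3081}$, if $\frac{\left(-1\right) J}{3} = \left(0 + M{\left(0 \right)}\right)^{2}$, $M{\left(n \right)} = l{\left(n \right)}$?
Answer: $- \frac{4741660}{3081} \approx -1539.0$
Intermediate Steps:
$M{\left(n \right)} = n$
$J = 0$ ($J = - 3 \left(0 + 0\right)^{2} = - 3 \cdot 0^{2} = \left(-3\right) 0 = 0$)
$\left(J - 1539\right) + \frac{1}{-3081} = \left(0 - 1539\right) + \frac{1}{-3081} = -1539 - \frac{1}{3081} = - \frac{4741660}{3081}$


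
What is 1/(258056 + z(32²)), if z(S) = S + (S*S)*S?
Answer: 1/1074000904 ≈ 9.3110e-10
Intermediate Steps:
z(S) = S + S³ (z(S) = S + S²*S = S + S³)
1/(258056 + z(32²)) = 1/(258056 + (32² + (32²)³)) = 1/(258056 + (1024 + 1024³)) = 1/(258056 + (1024 + 1073741824)) = 1/(258056 + 1073742848) = 1/1074000904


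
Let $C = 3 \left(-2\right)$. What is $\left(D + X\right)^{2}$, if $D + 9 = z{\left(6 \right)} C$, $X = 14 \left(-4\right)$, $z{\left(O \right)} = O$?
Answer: $10201$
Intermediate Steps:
$C = -6$
$X = -56$
$D = -45$ ($D = -9 + 6 \left(-6\right) = -9 - 36 = -45$)
$\left(D + X\right)^{2} = \left(-45 - 56\right)^{2} = \left(-101\right)^{2} = 10201$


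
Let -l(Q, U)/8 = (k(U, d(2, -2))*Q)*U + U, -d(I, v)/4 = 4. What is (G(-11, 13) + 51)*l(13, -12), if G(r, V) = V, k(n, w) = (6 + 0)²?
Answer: 2881536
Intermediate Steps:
d(I, v) = -16 (d(I, v) = -4*4 = -16)
k(n, w) = 36 (k(n, w) = 6² = 36)
l(Q, U) = -8*U - 288*Q*U (l(Q, U) = -8*((36*Q)*U + U) = -8*(36*Q*U + U) = -8*(U + 36*Q*U) = -8*U - 288*Q*U)
(G(-11, 13) + 51)*l(13, -12) = (13 + 51)*(-8*(-12)*(1 + 36*13)) = 64*(-8*(-12)*(1 + 468)) = 64*(-8*(-12)*469) = 64*45024 = 2881536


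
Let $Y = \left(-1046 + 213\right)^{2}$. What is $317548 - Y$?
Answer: $-376341$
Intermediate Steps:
$Y = 693889$ ($Y = \left(-833\right)^{2} = 693889$)
$317548 - Y = 317548 - 693889 = -376341$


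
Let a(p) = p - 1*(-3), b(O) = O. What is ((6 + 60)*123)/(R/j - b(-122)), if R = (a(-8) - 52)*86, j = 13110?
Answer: 933570/13987 ≈ 66.746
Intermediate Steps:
a(p) = 3 + p (a(p) = p + 3 = 3 + p)
R = -4902 (R = ((3 - 8) - 52)*86 = (-5 - 52)*86 = -57*86 = -4902)
((6 + 60)*123)/(R/j - b(-122)) = ((6 + 60)*123)/(-4902/13110 - 1*(-122)) = (66*123)/(-4902*1/13110 + 122) = 8118/(-43/115 + 122) = 8118/(13987/115) = 8118*(115/13987) = 933570/13987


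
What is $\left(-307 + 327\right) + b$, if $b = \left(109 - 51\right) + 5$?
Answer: $83$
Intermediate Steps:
$b = 63$ ($b = 58 + 5 = 63$)
$\left(-307 + 327\right) + b = \left(-307 + 327\right) + 63 = 20 + 63 = 83$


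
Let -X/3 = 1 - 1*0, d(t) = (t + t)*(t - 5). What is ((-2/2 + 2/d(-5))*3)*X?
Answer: 441/50 ≈ 8.8200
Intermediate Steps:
d(t) = 2*t*(-5 + t) (d(t) = (2*t)*(-5 + t) = 2*t*(-5 + t))
X = -3 (X = -3*(1 - 1*0) = -3*(1 + 0) = -3*1 = -3)
((-2/2 + 2/d(-5))*3)*X = ((-2/2 + 2/((2*(-5)*(-5 - 5))))*3)*(-3) = ((-2*½ + 2/((2*(-5)*(-10))))*3)*(-3) = ((-1 + 2/100)*3)*(-3) = ((-1 + 2*(1/100))*3)*(-3) = ((-1 + 1/50)*3)*(-3) = -49/50*3*(-3) = -147/50*(-3) = 441/50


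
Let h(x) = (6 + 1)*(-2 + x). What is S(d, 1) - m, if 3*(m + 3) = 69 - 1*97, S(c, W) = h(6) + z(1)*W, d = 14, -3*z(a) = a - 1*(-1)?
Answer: 119/3 ≈ 39.667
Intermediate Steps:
z(a) = -⅓ - a/3 (z(a) = -(a - 1*(-1))/3 = -(a + 1)/3 = -(1 + a)/3 = -⅓ - a/3)
h(x) = -14 + 7*x (h(x) = 7*(-2 + x) = -14 + 7*x)
S(c, W) = 28 - 2*W/3 (S(c, W) = (-14 + 7*6) + (-⅓ - ⅓*1)*W = (-14 + 42) + (-⅓ - ⅓)*W = 28 - 2*W/3)
m = -37/3 (m = -3 + (69 - 1*97)/3 = -3 + (69 - 97)/3 = -3 + (⅓)*(-28) = -3 - 28/3 = -37/3 ≈ -12.333)
S(d, 1) - m = (28 - ⅔*1) - 1*(-37/3) = (28 - ⅔) + 37/3 = 82/3 + 37/3 = 119/3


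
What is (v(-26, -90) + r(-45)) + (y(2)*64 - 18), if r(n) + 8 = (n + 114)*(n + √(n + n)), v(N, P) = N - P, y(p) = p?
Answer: -2939 + 207*I*√10 ≈ -2939.0 + 654.59*I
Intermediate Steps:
r(n) = -8 + (114 + n)*(n + √2*√n) (r(n) = -8 + (n + 114)*(n + √(n + n)) = -8 + (114 + n)*(n + √(2*n)) = -8 + (114 + n)*(n + √2*√n))
(v(-26, -90) + r(-45)) + (y(2)*64 - 18) = ((-26 - 1*(-90)) + (-8 + (-45)² + 114*(-45) + √2*(-45)^(3/2) + 114*√2*√(-45))) + (2*64 - 18) = ((-26 + 90) + (-8 + 2025 - 5130 + √2*(-135*I*√5) + 114*√2*(3*I*√5))) + (128 - 18) = (64 + (-8 + 2025 - 5130 - 135*I*√10 + 342*I*√10)) + 110 = (64 + (-3113 + 207*I*√10)) + 110 = (-3049 + 207*I*√10) + 110 = -2939 + 207*I*√10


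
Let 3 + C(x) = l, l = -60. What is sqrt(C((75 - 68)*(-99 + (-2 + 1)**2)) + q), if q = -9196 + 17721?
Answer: sqrt(8462) ≈ 91.989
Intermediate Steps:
C(x) = -63 (C(x) = -3 - 60 = -63)
q = 8525
sqrt(C((75 - 68)*(-99 + (-2 + 1)**2)) + q) = sqrt(-63 + 8525) = sqrt(8462)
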